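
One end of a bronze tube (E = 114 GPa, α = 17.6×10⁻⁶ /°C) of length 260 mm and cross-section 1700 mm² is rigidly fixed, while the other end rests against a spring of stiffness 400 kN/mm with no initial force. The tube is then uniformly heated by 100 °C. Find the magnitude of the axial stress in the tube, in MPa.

σ ≈ 70.1 MPa (compressive)

If the spring were absent the tube would lengthen by αΔT L = 17.6×10⁻⁶ × 100 × 260 = 0.4576 mm.
With a force P in the spring, the elastic change of the tube is PL/(AE) and that of the spring is P/k; compatibility requires their sum to equal δ_free.
So P = δ_free / [L/(AE) + 1/k] = 0.4576 / [ 260/(1700×114×10³) + 1/(400×10³) ].
P = 0.4576 / 3.842×10⁻⁶ = 119100 N.
σ = P/A = 119100/1700 = 70.07 MPa.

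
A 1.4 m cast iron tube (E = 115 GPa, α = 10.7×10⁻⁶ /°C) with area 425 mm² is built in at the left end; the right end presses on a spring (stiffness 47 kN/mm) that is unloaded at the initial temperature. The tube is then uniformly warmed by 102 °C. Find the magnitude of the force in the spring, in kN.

Free thermal expansion: δ_free = αΔT L = 10.7×10⁻⁶ × 102 × 1400 = 1.528 mm.
Let P be the compressive force at the spring. The tube shortens elastically by PL/(AE) and the spring compresses by P/k; together these equal δ_free.
P [ L/(AE) + 1/k ] = δ_free → P [ 1400/(425×115×10³) + 1/(47×10³) ] = 1.528.
P = 1.528 / 4.992×10⁻⁵ = 30610 N.

P ≈ 30.6 kN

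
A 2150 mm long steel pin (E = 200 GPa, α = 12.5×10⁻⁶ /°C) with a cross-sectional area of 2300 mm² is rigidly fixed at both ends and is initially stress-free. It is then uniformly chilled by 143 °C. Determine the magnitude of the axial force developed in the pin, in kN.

P ≈ 822 kN (tensile)

With zero net strain, σ = E·αΔT = 200 GPa × 12.5×10⁻⁶ × 143 = 357.5 MPa.
P = AEαΔT = 2300 × 200×10³ × 12.5×10⁻⁶ × 143 = 822.2 kN (tensile).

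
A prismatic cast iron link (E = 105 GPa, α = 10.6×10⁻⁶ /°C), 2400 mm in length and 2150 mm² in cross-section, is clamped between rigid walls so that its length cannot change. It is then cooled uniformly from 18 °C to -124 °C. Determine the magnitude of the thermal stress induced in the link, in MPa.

σ ≈ 158 MPa (tensile)

The supports are rigid, so the total axial strain is zero. The restrained thermal strain is ε = αΔT = 10.6×10⁻⁶ × 142 = 1505.2×10⁻⁶.
The stress required to suppress this strain is σ = Eε = 105×10³ × 1505.2×10⁻⁶ = 158 MPa, tensile since the link is trying to contract.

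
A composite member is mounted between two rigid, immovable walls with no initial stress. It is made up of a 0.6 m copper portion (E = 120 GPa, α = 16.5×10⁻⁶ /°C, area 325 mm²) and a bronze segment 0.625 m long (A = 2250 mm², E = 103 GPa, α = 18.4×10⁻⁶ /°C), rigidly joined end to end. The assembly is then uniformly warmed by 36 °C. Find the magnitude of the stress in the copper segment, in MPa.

Free thermal expansion of the whole bar: Σ αᵢΔT Lᵢ = 16.5×10⁻⁶×36×600 + 18.4×10⁻⁶×36×625 = 0.7704 mm.
The walls prevent any net length change, so an axial force P (same in every segment) develops. Compatibility: P · Σ Lᵢ/(AᵢEᵢ) = δ_free.
Σ Lᵢ/(AᵢEᵢ) = 600/(325×120×10³) + 625/(2250×103×10³) = 1.808×10⁻⁵ mm/N.
So P = 0.7704 / 1.808×10⁻⁵ = 42.61 kN, compressive.
σ_{copper} = P / A = 42610 / 325 = 131.1 MPa.

σ ≈ 131 MPa (compressive)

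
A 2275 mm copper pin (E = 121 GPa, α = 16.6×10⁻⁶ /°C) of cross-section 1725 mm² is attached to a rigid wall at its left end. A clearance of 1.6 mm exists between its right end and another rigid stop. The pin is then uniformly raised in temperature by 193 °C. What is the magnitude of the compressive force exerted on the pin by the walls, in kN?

Free thermal elongation = αΔT L = 16.6×10⁻⁶ × 193 × 2275 = 7.289 mm.
The gap closes (δ_free > 1.6 mm) and the wall then resists a further 7.289 − 1.6 = 5.689 mm of expansion.
So σ = E(δ_free − g)/L = 121×10³ × 5.689/2275 = 302.6 MPa.
P = σA = 302.6 × 1725 = 521.9 kN.

P ≈ 522 kN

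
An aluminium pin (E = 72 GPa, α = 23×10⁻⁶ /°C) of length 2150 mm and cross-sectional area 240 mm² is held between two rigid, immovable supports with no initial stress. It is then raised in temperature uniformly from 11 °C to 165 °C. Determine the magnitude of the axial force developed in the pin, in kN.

With zero net strain, σ = E·αΔT = 72 GPa × 23×10⁻⁶ × 154 = 255 MPa.
Axial force P = σA = 255 × 240 = 61210 N = 61.21 kN, compressive.

P ≈ 61.2 kN (compressive)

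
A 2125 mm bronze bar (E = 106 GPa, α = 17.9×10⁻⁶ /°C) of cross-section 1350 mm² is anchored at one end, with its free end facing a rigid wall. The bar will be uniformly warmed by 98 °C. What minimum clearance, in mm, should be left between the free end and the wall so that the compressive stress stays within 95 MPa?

g ≈ 1.82 mm

With no wall the bar would lengthen by αΔT L = 17.9×10⁻⁶ × 98 × 2125 = 3.728 mm.
A stress of 95 MPa corresponds to the wall pushing the bar back by σL/E = 95×2125/(106×10³) = 1.904 mm.
The gap must absorb the remainder: g_min = 3.728 − 1.904 = 1.823 mm.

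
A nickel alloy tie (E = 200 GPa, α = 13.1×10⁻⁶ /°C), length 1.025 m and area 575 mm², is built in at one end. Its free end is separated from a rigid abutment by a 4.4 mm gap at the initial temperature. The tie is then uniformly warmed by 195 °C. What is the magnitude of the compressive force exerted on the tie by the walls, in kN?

P ≈ 0 kN

Free thermal elongation = αΔT L = 13.1×10⁻⁶ × 195 × 1025 = 2.618 mm.
Since δ_free = 2.62 mm is less than the 4.4 mm gap, the tie never touches the wall. No axial force develops.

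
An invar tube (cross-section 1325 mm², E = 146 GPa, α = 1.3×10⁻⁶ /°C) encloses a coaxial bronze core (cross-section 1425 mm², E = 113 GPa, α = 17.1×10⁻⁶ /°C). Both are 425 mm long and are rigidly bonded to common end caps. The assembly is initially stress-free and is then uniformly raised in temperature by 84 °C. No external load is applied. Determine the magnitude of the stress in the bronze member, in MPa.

Equilibrium of a rigid end plate with no external load gives equal and opposite internal forces ±P in the two members. Since α_{bronze} > α_{invar}, heating drives the bronze into compression and the invar into tension.
Compatibility of the two members (thermal + elastic change equal): (α₁ − α₂)ΔT = P·[1/(A₁E₁) + 1/(A₂E₂)].
|α₁ − α₂|·ΔT = 15.8×10⁻⁶ × 84 = 0.001327.
1/(A₁E₁) + 1/(A₂E₂) = 1/(1325×146×10³) + 1/(1425×113×10³) = 1.138×10⁻⁸ N⁻¹.
So P = 0.001327 / 1.138×10⁻⁸ = 116.6 kN.
σ_{bronze} = P/A₂ = 116600/1425 = 81.85 MPa, compressive.

σ ≈ 81.8 MPa (compressive)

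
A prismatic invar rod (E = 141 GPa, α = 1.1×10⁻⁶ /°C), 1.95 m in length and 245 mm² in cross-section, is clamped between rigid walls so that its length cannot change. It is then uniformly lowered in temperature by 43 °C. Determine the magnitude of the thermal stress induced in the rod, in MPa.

σ ≈ 6.67 MPa (tensile)

The supports are rigid, so the total axial strain is zero. The restrained thermal strain is ε = αΔT = 1.1×10⁻⁶ × 43 = 47.3×10⁻⁶.
σ = EαΔT = 141×10³ × 1.1×10⁻⁶ × 43 = 6.669 MPa (tensile; the rod is trying to contract).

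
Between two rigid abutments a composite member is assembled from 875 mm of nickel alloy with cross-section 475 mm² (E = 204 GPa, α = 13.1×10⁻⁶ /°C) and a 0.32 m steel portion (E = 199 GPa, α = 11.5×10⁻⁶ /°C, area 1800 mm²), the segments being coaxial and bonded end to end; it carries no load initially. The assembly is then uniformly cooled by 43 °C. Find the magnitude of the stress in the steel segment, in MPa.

σ ≈ 36.5 MPa (tensile)

With the walls removed the bar would change length by δ_free = Σ αᵢΔT Lᵢ = 13.1×10⁻⁶×43×875 + 11.5×10⁻⁶×43×320 = 0.6511 mm.
The rigid supports impose zero overall length change; the single axial force P common to all segments must satisfy P Σ Lᵢ/(AᵢEᵢ) = δ_free.
The series flexibility is Σ Lᵢ/(AᵢEᵢ) = 875/(475×204×10³) + 320/(1800×199×10³) = 9.923×10⁻⁶ mm/N.
Hence P = δ_free / Σ(L/AE) = 0.6511/9.923×10⁻⁶ = 65.62 kN (tensile).
σ_{steel} = P / A = 65620 / 1800 = 36.45 MPa.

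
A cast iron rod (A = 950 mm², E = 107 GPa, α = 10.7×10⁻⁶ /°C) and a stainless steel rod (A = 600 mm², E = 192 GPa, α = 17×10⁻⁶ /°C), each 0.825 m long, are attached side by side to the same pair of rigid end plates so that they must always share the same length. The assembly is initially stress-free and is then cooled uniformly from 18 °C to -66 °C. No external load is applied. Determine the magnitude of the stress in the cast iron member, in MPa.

Equilibrium of a rigid end plate with no external load gives equal and opposite internal forces ±P in the two members. Since α_{stainless steel} > α_{cast iron}, cooling drives the stainless steel into tension and the cast iron into compression.
Compatibility of the two members (thermal + elastic change equal): (α₁ − α₂)ΔT = P·[1/(A₁E₁) + 1/(A₂E₂)].
|α₁ − α₂|·ΔT = 6.3×10⁻⁶ × 84 = 0.0005292.
1/(A₁E₁) + 1/(A₂E₂) = 1/(950×107×10³) + 1/(600×192×10³) = 1.852×10⁻⁸ N⁻¹.
So P = 0.0005292 / 1.852×10⁻⁸ = 28.58 kN.
σ_{cast iron} = P/A₁ = 28580/950 = 30.08 MPa, compressive.

σ ≈ 30.1 MPa (compressive)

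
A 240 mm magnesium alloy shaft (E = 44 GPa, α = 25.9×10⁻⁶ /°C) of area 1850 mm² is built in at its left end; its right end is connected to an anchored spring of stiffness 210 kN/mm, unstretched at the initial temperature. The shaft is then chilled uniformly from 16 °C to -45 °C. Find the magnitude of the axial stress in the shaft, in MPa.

σ ≈ 26.6 MPa (tensile)

Free thermal contraction: δ_free = αΔT L = 25.9×10⁻⁶ × 61 × 240 = 0.3792 mm.
Let P be the tensile force in the spring. The shaft extends elastically by PL/(AE) and the spring stretches by P/k; together these equal δ_free.
P [ L/(AE) + 1/k ] = δ_free → P [ 240/(1850×44×10³) + 1/(210×10³) ] = 0.3792.
P = 0.3792 / 7.71×10⁻⁶ = 49180 N.
σ = P/A = 49180/1850 = 26.58 MPa.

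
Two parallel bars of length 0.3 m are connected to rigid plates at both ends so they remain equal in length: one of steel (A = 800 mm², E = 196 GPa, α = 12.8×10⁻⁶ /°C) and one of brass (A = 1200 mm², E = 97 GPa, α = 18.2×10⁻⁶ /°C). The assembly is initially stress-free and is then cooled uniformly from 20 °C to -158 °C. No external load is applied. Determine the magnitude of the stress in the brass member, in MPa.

σ ≈ 53.5 MPa (tensile)

Equilibrium of a rigid end plate with no external load gives equal and opposite internal forces ±P in the two members. Since α_{brass} > α_{steel}, cooling drives the brass into tension and the steel into compression.
Equating the net (thermal + elastic) strains gives |α₁ − α₂|·ΔT = P·[1/(A₁E₁) + 1/(A₂E₂)].
|α₁ − α₂|·ΔT = 5.4×10⁻⁶ × 178 = 0.0009612.
1/(A₁E₁) + 1/(A₂E₂) = 1/(800×196×10³) + 1/(1200×97×10³) = 1.497×10⁻⁸ N⁻¹.
P = 0.0009612 / 1.497×10⁻⁸ = 64210 N = 64.21 kN.
σ_{brass} = P/A₂ = 64210/1200 = 53.51 MPa, tensile.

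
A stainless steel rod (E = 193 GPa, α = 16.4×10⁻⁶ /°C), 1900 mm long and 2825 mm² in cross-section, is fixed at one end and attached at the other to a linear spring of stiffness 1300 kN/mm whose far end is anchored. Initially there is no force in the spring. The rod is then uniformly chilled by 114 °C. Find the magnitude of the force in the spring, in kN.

P ≈ 835 kN

If the spring were absent the rod would shorten by αΔT L = 16.4×10⁻⁶ × 114 × 1900 = 3.552 mm.
Let P be the tensile force in the spring. The rod extends elastically by PL/(AE) and the spring stretches by P/k; together these equal δ_free.
So P = δ_free / [L/(AE) + 1/k] = 3.552 / [ 1900/(2825×193×10³) + 1/(1300×10³) ].
P = 3.552 / 4.254×10⁻⁶ = 835000 N.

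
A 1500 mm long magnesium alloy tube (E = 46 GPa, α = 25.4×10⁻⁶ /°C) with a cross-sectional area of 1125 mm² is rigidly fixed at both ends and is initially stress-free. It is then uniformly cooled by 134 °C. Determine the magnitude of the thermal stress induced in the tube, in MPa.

Because both ends are immovable the net strain is zero, and the suppressed thermal strain is αΔT = 25.4×10⁻⁶ × 134 = 3403.6×10⁻⁶.
σ = EαΔT = 46×10³ × 25.4×10⁻⁶ × 134 = 156.6 MPa (tensile; the tube is trying to contract).

σ ≈ 157 MPa (tensile)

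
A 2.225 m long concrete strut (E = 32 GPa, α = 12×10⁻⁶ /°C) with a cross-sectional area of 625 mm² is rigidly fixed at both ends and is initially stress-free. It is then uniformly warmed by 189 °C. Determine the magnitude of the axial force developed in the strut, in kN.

P ≈ 45.4 kN (compressive)

Full restraint means ε = 0, so the stress is σ = EαΔT = 32×10³ × 12×10⁻⁶ × 189 = 72.58 MPa.
P = AEαΔT = 625 × 32×10³ × 12×10⁻⁶ × 189 = 45.36 kN (compressive).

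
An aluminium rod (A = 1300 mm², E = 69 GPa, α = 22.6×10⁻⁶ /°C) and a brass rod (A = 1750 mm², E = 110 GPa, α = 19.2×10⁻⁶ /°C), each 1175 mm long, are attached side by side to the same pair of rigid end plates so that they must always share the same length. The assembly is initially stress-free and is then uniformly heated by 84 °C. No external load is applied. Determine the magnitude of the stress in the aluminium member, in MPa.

Equilibrium of a rigid end plate with no external load gives equal and opposite internal forces ±P in the two members. Since α_{aluminium} > α_{brass}, heating drives the aluminium into compression and the brass into tension.
Compatibility of the two members (thermal + elastic change equal): (α₁ − α₂)ΔT = P·[1/(A₁E₁) + 1/(A₂E₂)].
|α₁ − α₂|·ΔT = 3.4×10⁻⁶ × 84 = 0.0002856.
1/(A₁E₁) + 1/(A₂E₂) = 1/(1300×69×10³) + 1/(1750×110×10³) = 1.634×10⁻⁸ N⁻¹.
P = 0.0002856 / 1.634×10⁻⁸ = 17480 N = 17.48 kN.
σ_{aluminium} = P/A₁ = 17480/1300 = 13.44 MPa, compressive.

σ ≈ 13.4 MPa (compressive)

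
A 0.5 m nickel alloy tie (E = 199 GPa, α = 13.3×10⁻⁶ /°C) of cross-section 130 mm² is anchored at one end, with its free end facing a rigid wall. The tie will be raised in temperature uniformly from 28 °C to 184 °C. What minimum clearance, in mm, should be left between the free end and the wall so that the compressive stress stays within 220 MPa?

g ≈ 0.485 mm

With no wall the tie would lengthen by αΔT L = 13.3×10⁻⁶ × 156 × 500 = 1.037 mm.
At the allowable stress the elastic shortening the wall may impose is σL/E = 220 × 500 / (199×10³) = 0.5528 mm.
The gap must absorb the remainder: g_min = 1.037 − 0.5528 = 0.4846 mm.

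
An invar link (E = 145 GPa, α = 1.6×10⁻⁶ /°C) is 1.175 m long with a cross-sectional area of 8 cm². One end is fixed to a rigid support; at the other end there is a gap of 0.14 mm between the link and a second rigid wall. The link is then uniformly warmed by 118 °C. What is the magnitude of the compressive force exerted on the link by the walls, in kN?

P ≈ 8.08 kN

Unrestrained expansion: δ_free = αΔT L = 1.6×10⁻⁶ × 118 × 1175 = 0.2218 mm.
The gap closes (δ_free > 0.14 mm) and the wall then resists a further 0.2218 − 0.14 = 0.08184 mm of expansion.
So σ = E(δ_free − g)/L = 145×10³ × 0.08184/1175 = 10.1 MPa.
P = σA = 10.1 × 800 = 8.08 kN.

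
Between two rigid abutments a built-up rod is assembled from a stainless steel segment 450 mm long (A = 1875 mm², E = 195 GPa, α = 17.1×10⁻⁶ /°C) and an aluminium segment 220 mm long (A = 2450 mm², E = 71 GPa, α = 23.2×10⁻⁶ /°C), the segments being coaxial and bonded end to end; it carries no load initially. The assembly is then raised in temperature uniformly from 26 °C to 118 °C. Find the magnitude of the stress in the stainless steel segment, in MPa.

If the supports were absent, the total length change would be Σ αᵢΔT Lᵢ = 17.1×10⁻⁶×92×450 + 23.2×10⁻⁶×92×220 = 1.178 mm.
The walls prevent any net length change, so an axial force P (same in every segment) develops. Compatibility: P · Σ Lᵢ/(AᵢEᵢ) = δ_free.
Σ Lᵢ/(AᵢEᵢ) = 450/(1875×195×10³) + 220/(2450×71×10³) = 2.496×10⁻⁶ mm/N.
P = 1.178 / 2.496×10⁻⁶ = 471900 N = 471.9 kN, compressive.
σ_{stainless steel} = P / A = 471900 / 1875 = 251.7 MPa.

σ ≈ 252 MPa (compressive)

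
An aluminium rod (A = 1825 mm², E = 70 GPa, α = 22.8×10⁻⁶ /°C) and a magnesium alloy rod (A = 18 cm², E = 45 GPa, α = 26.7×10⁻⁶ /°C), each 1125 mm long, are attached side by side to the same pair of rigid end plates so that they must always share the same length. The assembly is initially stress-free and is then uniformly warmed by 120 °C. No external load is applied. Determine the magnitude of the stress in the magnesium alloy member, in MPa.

Both members must finish at the same length. With the larger α, the magnesium alloy tends to over-expand; the plates restrain it, putting the magnesium alloy in compression and the aluminium in tension. With no external load the two internal forces are equal and opposite, magnitude P.
Setting the final lengths equal and cancelling L: (α₁ − α₂)ΔT = P/(A₁E₁) + P/(A₂E₂).
|α₁ − α₂|·ΔT = 3.9×10⁻⁶ × 120 = 0.000468.
1/(A₁E₁) + 1/(A₂E₂) = 1/(1825×70×10³) + 1/(1800×45×10³) = 2.017×10⁻⁸ N⁻¹.
So P = 0.000468 / 2.017×10⁻⁸ = 23.2 kN.
σ_{magnesium alloy} = P/A₂ = 23200/1800 = 12.89 MPa, compressive.

σ ≈ 12.9 MPa (compressive)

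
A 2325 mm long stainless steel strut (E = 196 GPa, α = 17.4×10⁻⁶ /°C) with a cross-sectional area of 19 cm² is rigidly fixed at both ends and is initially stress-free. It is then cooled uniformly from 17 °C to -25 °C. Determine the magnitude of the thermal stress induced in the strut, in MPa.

The supports are rigid, so the total axial strain is zero. The restrained thermal strain is ε = αΔT = 17.4×10⁻⁶ × 42 = 730.8×10⁻⁶.
σ = EαΔT = 196×10³ × 17.4×10⁻⁶ × 42 = 143.2 MPa (tensile; the strut is trying to contract).

σ ≈ 143 MPa (tensile)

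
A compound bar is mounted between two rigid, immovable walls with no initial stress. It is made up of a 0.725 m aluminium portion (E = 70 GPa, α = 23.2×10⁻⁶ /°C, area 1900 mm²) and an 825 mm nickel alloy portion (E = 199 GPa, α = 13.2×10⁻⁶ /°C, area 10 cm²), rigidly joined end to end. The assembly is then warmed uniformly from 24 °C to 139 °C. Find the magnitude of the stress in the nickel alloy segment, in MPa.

If the supports were absent, the total length change would be Σ αᵢΔT Lᵢ = 23.2×10⁻⁶×115×725 + 13.2×10⁻⁶×115×825 = 3.187 mm.
Since the ends are fixed, an axial force P builds up, equal in every segment, with P · Σ Lᵢ/(AᵢEᵢ) = δ_free.
Σ Lᵢ/(AᵢEᵢ) = 725/(1900×70×10³) + 825/(1000×199×10³) = 9.597×10⁻⁶ mm/N.
P = 3.187 / 9.597×10⁻⁶ = 332100 N = 332.1 kN, compressive.
σ_{nickel alloy} = P / A = 332100 / 1000 = 332.1 MPa.

σ ≈ 332 MPa (compressive)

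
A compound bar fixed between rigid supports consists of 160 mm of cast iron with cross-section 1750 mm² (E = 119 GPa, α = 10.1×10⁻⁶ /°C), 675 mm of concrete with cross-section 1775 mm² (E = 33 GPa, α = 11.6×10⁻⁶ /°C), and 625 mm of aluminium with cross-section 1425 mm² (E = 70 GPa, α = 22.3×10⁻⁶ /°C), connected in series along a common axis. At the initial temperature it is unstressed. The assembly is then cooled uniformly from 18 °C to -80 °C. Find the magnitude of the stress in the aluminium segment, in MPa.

With the walls removed the bar would change length by δ_free = Σ αᵢΔT Lᵢ = 10.1×10⁻⁶×98×160 + 11.6×10⁻⁶×98×675 + 22.3×10⁻⁶×98×625 = 2.292 mm.
The walls prevent any net length change, so an axial force P (same in every segment) develops. Compatibility: P · Σ Lᵢ/(AᵢEᵢ) = δ_free.
Σ Lᵢ/(AᵢEᵢ) = 160/(1750×119×10³) + 675/(1775×33×10³) + 625/(1425×70×10³) = 1.856×10⁻⁵ mm/N.
P = 2.292 / 1.856×10⁻⁵ = 123500 N = 123.5 kN, tensile.
σ_{aluminium} = P / A = 123500 / 1425 = 86.66 MPa.

σ ≈ 86.7 MPa (tensile)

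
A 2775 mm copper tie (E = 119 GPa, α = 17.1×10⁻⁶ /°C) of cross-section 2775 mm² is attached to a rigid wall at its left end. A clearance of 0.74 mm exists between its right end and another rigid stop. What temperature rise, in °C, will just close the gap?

ΔT ≈ 15.6 °C

Contact occurs when the free expansion equals the gap: αΔT L = 0.74 mm.
ΔT = 0.74 / (17.1×10⁻⁶ × 2775) = 15.59 °C.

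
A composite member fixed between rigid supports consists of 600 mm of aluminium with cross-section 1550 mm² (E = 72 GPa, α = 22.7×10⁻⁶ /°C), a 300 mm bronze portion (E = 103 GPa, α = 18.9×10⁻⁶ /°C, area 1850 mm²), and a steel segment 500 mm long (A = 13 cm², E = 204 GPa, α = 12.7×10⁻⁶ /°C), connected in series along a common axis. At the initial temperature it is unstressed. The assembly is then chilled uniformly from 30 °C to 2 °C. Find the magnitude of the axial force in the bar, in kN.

If the supports were absent, the total length change would be Σ αᵢΔT Lᵢ = 22.7×10⁻⁶×28×600 + 18.9×10⁻⁶×28×300 + 12.7×10⁻⁶×28×500 = 0.7179 mm.
Since the ends are fixed, an axial force P builds up, equal in every segment, with P · Σ Lᵢ/(AᵢEᵢ) = δ_free.
The series flexibility is Σ Lᵢ/(AᵢEᵢ) = 600/(1550×72×10³) + 300/(1850×103×10³) + 500/(1300×204×10³) = 8.836×10⁻⁶ mm/N.
P = 0.7179 / 8.836×10⁻⁶ = 81250 N = 81.25 kN, tensile.

P ≈ 81.2 kN (tensile)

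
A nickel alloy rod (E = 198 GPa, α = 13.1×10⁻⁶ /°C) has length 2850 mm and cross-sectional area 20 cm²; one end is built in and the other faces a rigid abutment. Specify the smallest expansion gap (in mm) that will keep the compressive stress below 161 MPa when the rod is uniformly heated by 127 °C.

g ≈ 2.42 mm

With no wall the rod would lengthen by αΔT L = 13.1×10⁻⁶ × 127 × 2850 = 4.742 mm.
A stress of 161 MPa corresponds to the wall pushing the rod back by σL/E = 161×2850/(198×10³) = 2.317 mm.
So the gap has to take up the difference, g_min = δ_free − σL/E = 4.742 − 2.317 = 2.424 mm.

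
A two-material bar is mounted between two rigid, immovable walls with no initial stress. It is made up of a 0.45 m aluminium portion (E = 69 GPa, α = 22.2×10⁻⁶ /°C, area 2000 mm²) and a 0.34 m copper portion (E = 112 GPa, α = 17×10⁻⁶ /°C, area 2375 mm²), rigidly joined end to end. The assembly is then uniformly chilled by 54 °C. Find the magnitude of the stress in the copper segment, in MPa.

If the supports were absent, the total length change would be Σ αᵢΔT Lᵢ = 22.2×10⁻⁶×54×450 + 17×10⁻⁶×54×340 = 0.8516 mm.
The rigid supports impose zero overall length change; the single axial force P common to all segments must satisfy P Σ Lᵢ/(AᵢEᵢ) = δ_free.
The series flexibility is Σ Lᵢ/(AᵢEᵢ) = 450/(2000×69×10³) + 340/(2375×112×10³) = 4.539×10⁻⁶ mm/N.
So P = 0.8516 / 4.539×10⁻⁶ = 187.6 kN, tensile.
σ_{copper} = P / A = 187600 / 2375 = 78.99 MPa.

σ ≈ 79 MPa (tensile)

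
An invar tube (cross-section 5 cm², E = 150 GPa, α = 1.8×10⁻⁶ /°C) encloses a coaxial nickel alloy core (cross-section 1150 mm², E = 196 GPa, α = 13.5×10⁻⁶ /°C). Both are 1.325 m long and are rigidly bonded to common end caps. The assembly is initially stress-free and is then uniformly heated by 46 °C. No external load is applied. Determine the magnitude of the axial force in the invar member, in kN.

Equilibrium of a rigid end plate with no external load gives equal and opposite internal forces ±P in the two members. Since α_{nickel alloy} > α_{invar}, heating drives the nickel alloy into compression and the invar into tension.
Setting the final lengths equal and cancelling L: (α₁ − α₂)ΔT = P/(A₁E₁) + P/(A₂E₂).
|α₁ − α₂|·ΔT = 11.7×10⁻⁶ × 46 = 0.0005382.
1/(A₁E₁) + 1/(A₂E₂) = 1/(500×150×10³) + 1/(1150×196×10³) = 1.777×10⁻⁸ N⁻¹.
P = 0.0005382 / 1.777×10⁻⁸ = 30290 N = 30.29 kN.

P ≈ 30.3 kN (tensile in the invar)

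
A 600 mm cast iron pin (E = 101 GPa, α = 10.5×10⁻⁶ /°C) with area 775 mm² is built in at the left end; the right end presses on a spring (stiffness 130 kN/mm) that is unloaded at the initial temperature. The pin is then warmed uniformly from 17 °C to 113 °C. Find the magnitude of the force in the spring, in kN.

P ≈ 39.4 kN

If the spring were absent the pin would lengthen by αΔT L = 10.5×10⁻⁶ × 96 × 600 = 0.6048 mm.
Let P be the compressive force at the spring. The pin shortens elastically by PL/(AE) and the spring compresses by P/k; together these equal δ_free.
So P = δ_free / [L/(AE) + 1/k] = 0.6048 / [ 600/(775×101×10³) + 1/(130×10³) ].
P = 0.6048 / 1.536×10⁻⁵ = 39380 N.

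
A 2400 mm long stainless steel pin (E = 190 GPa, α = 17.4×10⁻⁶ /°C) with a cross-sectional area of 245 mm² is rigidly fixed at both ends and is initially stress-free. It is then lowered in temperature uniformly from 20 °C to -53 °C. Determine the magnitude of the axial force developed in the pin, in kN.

P ≈ 59.1 kN (tensile)

With zero net strain, σ = E·αΔT = 190 GPa × 17.4×10⁻⁶ × 73 = 241.3 MPa.
P = AEαΔT = 245 × 190×10³ × 17.4×10⁻⁶ × 73 = 59.13 kN (tensile).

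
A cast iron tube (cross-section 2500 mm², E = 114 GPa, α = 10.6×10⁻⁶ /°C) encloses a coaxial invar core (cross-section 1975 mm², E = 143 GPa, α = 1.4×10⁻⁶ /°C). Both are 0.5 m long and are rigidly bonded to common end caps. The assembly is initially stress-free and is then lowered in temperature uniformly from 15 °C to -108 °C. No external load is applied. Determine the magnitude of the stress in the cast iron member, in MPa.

σ ≈ 64.2 MPa (tensile)

The cast iron has the larger α, so on cooling it would change length more than the invar if both were free. The rigid plates force a common final length, so the cast iron is put into tension and the invar into compression, with equal and opposite forces P (no external load).
Compatibility of the two members (thermal + elastic change equal): (α₁ − α₂)ΔT = P·[1/(A₁E₁) + 1/(A₂E₂)].
|α₁ − α₂|·ΔT = 9.2×10⁻⁶ × 123 = 0.001132.
1/(A₁E₁) + 1/(A₂E₂) = 1/(2500×114×10³) + 1/(1975×143×10³) = 7.05×10⁻⁹ N⁻¹.
So P = 0.001132 / 7.05×10⁻⁹ = 160.5 kN.
σ_{cast iron} = P/A₁ = 160500/2500 = 64.21 MPa, tensile.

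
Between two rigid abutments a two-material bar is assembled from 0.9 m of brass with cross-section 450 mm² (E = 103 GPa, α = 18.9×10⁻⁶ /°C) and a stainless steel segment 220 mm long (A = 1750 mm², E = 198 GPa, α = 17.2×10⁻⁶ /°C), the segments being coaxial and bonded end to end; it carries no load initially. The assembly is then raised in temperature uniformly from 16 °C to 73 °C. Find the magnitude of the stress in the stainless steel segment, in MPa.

σ ≈ 33.8 MPa (compressive)

If the supports were absent, the total length change would be Σ αᵢΔT Lᵢ = 18.9×10⁻⁶×57×900 + 17.2×10⁻⁶×57×220 = 1.185 mm.
Since the ends are fixed, an axial force P builds up, equal in every segment, with P · Σ Lᵢ/(AᵢEᵢ) = δ_free.
The series flexibility is Σ Lᵢ/(AᵢEᵢ) = 900/(450×103×10³) + 220/(1750×198×10³) = 2.005×10⁻⁵ mm/N.
Hence P = δ_free / Σ(L/AE) = 1.185/2.005×10⁻⁵ = 59.11 kN (compressive).
σ_{stainless steel} = P / A = 59110 / 1750 = 33.78 MPa.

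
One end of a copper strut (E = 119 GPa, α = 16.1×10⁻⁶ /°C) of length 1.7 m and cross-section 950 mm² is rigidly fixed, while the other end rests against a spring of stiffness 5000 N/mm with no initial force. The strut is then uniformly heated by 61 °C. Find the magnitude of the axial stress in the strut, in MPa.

σ ≈ 8.17 MPa (compressive)

Free thermal expansion: δ_free = αΔT L = 16.1×10⁻⁶ × 61 × 1700 = 1.67 mm.
With a force P in the spring, the elastic change of the strut is PL/(AE) and that of the spring is P/k; compatibility requires their sum to equal δ_free.
So P = δ_free / [L/(AE) + 1/k] = 1.67 / [ 1700/(950×119×10³) + 1/(5000) ].
P = 1.67 / 0.000215 = 7764 N.
σ = P/A = 7764/950 = 8.173 MPa.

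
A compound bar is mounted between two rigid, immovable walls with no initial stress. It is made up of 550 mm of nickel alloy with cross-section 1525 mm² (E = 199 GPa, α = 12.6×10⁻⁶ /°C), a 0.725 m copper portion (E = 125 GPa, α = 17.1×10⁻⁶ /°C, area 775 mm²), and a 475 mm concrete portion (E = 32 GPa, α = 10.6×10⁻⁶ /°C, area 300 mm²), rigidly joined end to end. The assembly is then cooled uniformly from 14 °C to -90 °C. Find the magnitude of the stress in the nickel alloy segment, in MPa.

σ ≈ 28.3 MPa (tensile)

Free thermal contraction of the whole bar: Σ αᵢΔT Lᵢ = 12.6×10⁻⁶×104×550 + 17.1×10⁻⁶×104×725 + 10.6×10⁻⁶×104×475 = 2.534 mm.
The rigid supports impose zero overall length change; the single axial force P common to all segments must satisfy P Σ Lᵢ/(AᵢEᵢ) = δ_free.
Σ Lᵢ/(AᵢEᵢ) = 550/(1525×199×10³) + 725/(775×125×10³) + 475/(300×32×10³) = 5.878×10⁻⁵ mm/N.
P = 2.534 / 5.878×10⁻⁵ = 43110 N = 43.11 kN, tensile.
σ_{nickel alloy} = P / A = 43110 / 1525 = 28.27 MPa.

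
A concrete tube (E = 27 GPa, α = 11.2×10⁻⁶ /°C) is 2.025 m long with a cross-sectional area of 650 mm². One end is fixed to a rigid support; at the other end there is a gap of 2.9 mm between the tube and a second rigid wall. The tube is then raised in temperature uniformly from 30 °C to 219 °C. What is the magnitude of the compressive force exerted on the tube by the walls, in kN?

Unrestrained expansion: δ_free = αΔT L = 11.2×10⁻⁶ × 189 × 2025 = 4.287 mm.
The gap closes (δ_free > 2.9 mm) and the wall then resists a further 4.287 − 2.9 = 1.387 mm of expansion.
So σ = E(δ_free − g)/L = 27×10³ × 1.387/2025 = 18.49 MPa.
P = σA = 18.49 × 650 = 12.02 kN.

P ≈ 12 kN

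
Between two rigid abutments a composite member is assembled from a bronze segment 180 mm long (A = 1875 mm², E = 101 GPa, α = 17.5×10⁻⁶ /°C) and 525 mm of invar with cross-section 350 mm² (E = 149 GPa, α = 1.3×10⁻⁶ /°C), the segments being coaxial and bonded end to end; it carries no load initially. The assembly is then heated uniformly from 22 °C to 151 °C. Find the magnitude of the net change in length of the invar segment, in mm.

|ΔL| ≈ 0.364 mm

With the walls removed the bar would change length by δ_free = Σ αᵢΔT Lᵢ = 17.5×10⁻⁶×129×180 + 1.3×10⁻⁶×129×525 = 0.4944 mm.
Since the ends are fixed, an axial force P builds up, equal in every segment, with P · Σ Lᵢ/(AᵢEᵢ) = δ_free.
The series flexibility is Σ Lᵢ/(AᵢEᵢ) = 180/(1875×101×10³) + 525/(350×149×10³) = 1.102×10⁻⁵ mm/N.
Hence P = δ_free / Σ(L/AE) = 0.4944/1.102×10⁻⁵ = 44.87 kN (compressive).
For the invar segment, free thermal change = 1.3×10⁻⁶×129×525 = 0.08804 mm and elastic change from P = 44870×525/(350×149×10³) = 0.4517 mm; these oppose, so the net change is 0.364 mm (segment shortens).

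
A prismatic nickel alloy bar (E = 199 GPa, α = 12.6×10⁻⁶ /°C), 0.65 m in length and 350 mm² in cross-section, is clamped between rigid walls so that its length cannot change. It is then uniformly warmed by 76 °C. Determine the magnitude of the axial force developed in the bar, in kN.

The ends cannot move, so σ = EαΔT = 199×10³ × 12.6×10⁻⁶ × 76 = 190.6 MPa.
P = AEαΔT = 350 × 199×10³ × 12.6×10⁻⁶ × 76 = 66.7 kN (compressive).

P ≈ 66.7 kN (compressive)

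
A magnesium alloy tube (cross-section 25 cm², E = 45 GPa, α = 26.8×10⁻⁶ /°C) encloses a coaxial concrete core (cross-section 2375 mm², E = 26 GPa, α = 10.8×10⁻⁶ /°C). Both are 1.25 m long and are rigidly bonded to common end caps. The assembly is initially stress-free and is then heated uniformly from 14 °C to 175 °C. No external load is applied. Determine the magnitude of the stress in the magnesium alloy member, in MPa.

σ ≈ 41.1 MPa (compressive)

Both members must finish at the same length. With the larger α, the magnesium alloy tends to over-expand; the plates restrain it, putting the magnesium alloy in compression and the concrete in tension. With no external load the two internal forces are equal and opposite, magnitude P.
Setting the final lengths equal and cancelling L: (α₁ − α₂)ΔT = P/(A₁E₁) + P/(A₂E₂).
|α₁ − α₂|·ΔT = 16×10⁻⁶ × 161 = 0.002576.
1/(A₁E₁) + 1/(A₂E₂) = 1/(2500×45×10³) + 1/(2375×26×10³) = 2.508×10⁻⁸ N⁻¹.
P = 0.002576 / 2.508×10⁻⁸ = 102700 N = 102.7 kN.
σ_{magnesium alloy} = P/A₁ = 102700/2500 = 41.08 MPa, compressive.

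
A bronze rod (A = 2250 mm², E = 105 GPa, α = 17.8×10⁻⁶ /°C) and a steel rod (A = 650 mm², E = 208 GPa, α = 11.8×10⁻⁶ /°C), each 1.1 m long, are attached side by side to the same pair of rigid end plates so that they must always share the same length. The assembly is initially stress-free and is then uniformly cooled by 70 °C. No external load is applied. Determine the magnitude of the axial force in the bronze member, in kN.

P ≈ 36.1 kN (tensile in the bronze)

Equilibrium of a rigid end plate with no external load gives equal and opposite internal forces ±P in the two members. Since α_{bronze} > α_{steel}, cooling drives the bronze into tension and the steel into compression.
Compatibility of the two members (thermal + elastic change equal): (α₁ − α₂)ΔT = P·[1/(A₁E₁) + 1/(A₂E₂)].
|α₁ − α₂|·ΔT = 6×10⁻⁶ × 70 = 0.00042.
1/(A₁E₁) + 1/(A₂E₂) = 1/(2250×105×10³) + 1/(650×208×10³) = 1.163×10⁻⁸ N⁻¹.
P = 0.00042 / 1.163×10⁻⁸ = 36120 N = 36.12 kN.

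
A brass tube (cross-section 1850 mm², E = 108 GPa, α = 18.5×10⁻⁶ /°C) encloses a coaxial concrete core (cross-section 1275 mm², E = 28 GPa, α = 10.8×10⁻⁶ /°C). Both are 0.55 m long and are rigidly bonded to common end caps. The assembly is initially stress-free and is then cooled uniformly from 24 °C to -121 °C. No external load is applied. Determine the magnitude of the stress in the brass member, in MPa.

Both members must finish at the same length. With the larger α, the brass tends to over-contract; the plates restrain it, putting the brass in tension and the concrete in compression. With no external load the two internal forces are equal and opposite, magnitude P.
Equating the net (thermal + elastic) strains gives |α₁ − α₂|·ΔT = P·[1/(A₁E₁) + 1/(A₂E₂)].
|α₁ − α₂|·ΔT = 7.7×10⁻⁶ × 145 = 0.001116.
1/(A₁E₁) + 1/(A₂E₂) = 1/(1850×108×10³) + 1/(1275×28×10³) = 3.302×10⁻⁸ N⁻¹.
So P = 0.001116 / 3.302×10⁻⁸ = 33.82 kN.
σ_{brass} = P/A₁ = 33820/1850 = 18.28 MPa, tensile.

σ ≈ 18.3 MPa (tensile)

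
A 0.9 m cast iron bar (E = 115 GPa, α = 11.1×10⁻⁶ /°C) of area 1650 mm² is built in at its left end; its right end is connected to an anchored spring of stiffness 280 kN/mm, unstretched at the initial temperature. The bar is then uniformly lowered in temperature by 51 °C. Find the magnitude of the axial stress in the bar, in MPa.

σ ≈ 37.1 MPa (tensile)

The unrestrained thermal change is αΔT L = 11.1×10⁻⁶ × 51 × 900 = 0.5095 mm.
Let P be the tensile force in the spring. The bar extends elastically by PL/(AE) and the spring stretches by P/k; together these equal δ_free.
So P = δ_free / [L/(AE) + 1/k] = 0.5095 / [ 900/(1650×115×10³) + 1/(280×10³) ].
P = 0.5095 / 8.315×10⁻⁶ = 61280 N.
σ = P/A = 61280/1650 = 37.14 MPa.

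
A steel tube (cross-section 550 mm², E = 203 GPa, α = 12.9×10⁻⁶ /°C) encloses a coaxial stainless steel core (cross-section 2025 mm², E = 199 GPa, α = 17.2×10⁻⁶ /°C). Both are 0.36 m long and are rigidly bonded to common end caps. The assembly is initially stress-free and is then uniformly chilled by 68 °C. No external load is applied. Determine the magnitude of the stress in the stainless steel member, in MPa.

σ ≈ 12.6 MPa (tensile)

Both members must finish at the same length. With the larger α, the stainless steel tends to over-contract; the plates restrain it, putting the stainless steel in tension and the steel in compression. With no external load the two internal forces are equal and opposite, magnitude P.
Compatibility of the two members (thermal + elastic change equal): (α₁ − α₂)ΔT = P·[1/(A₁E₁) + 1/(A₂E₂)].
|α₁ − α₂|·ΔT = 4.3×10⁻⁶ × 68 = 0.0002924.
1/(A₁E₁) + 1/(A₂E₂) = 1/(550×203×10³) + 1/(2025×199×10³) = 1.144×10⁻⁸ N⁻¹.
So P = 0.0002924 / 1.144×10⁻⁸ = 25.56 kN.
σ_{stainless steel} = P/A₂ = 25560/2025 = 12.62 MPa, tensile.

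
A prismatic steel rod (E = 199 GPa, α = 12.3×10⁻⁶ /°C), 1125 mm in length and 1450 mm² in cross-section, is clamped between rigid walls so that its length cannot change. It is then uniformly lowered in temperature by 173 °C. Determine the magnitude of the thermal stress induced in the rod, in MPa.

With length fixed, the mechanical strain must cancel the thermal strain αΔT = 12.3×10⁻⁶ × 173 = 2127.9×10⁻⁶.
Hence σ = E·αΔT = 199×10³ × 2127.9×10⁻⁶ = 423.5 MPa, tensile.

σ ≈ 423 MPa (tensile)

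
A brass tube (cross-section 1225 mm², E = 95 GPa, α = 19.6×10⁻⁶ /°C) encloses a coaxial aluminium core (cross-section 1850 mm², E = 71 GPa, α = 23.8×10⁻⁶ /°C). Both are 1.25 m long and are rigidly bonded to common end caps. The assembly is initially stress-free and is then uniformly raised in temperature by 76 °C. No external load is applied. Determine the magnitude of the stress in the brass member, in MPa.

Both members must finish at the same length. With the larger α, the aluminium tends to over-expand; the plates restrain it, putting the aluminium in compression and the brass in tension. With no external load the two internal forces are equal and opposite, magnitude P.
Compatibility of the two members (thermal + elastic change equal): (α₁ − α₂)ΔT = P·[1/(A₁E₁) + 1/(A₂E₂)].
|α₁ − α₂|·ΔT = 4.2×10⁻⁶ × 76 = 0.0003192.
1/(A₁E₁) + 1/(A₂E₂) = 1/(1225×95×10³) + 1/(1850×71×10³) = 1.621×10⁻⁸ N⁻¹.
So P = 0.0003192 / 1.621×10⁻⁸ = 19.7 kN.
σ_{brass} = P/A₁ = 19700/1225 = 16.08 MPa, tensile.

σ ≈ 16.1 MPa (tensile)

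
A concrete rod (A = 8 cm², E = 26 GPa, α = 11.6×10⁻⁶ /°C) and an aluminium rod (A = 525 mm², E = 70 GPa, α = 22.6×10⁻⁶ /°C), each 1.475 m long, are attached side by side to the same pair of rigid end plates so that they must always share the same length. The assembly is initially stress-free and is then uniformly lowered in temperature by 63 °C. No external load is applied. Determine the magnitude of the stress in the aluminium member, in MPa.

σ ≈ 17.5 MPa (tensile)

Equilibrium of a rigid end plate with no external load gives equal and opposite internal forces ±P in the two members. Since α_{aluminium} > α_{concrete}, cooling drives the aluminium into tension and the concrete into compression.
Equating the net (thermal + elastic) strains gives |α₁ − α₂|·ΔT = P·[1/(A₁E₁) + 1/(A₂E₂)].
|α₁ − α₂|·ΔT = 11×10⁻⁶ × 63 = 0.000693.
1/(A₁E₁) + 1/(A₂E₂) = 1/(800×26×10³) + 1/(525×70×10³) = 7.529×10⁻⁸ N⁻¹.
P = 0.000693 / 7.529×10⁻⁸ = 9205 N = 9.205 kN.
σ_{aluminium} = P/A₂ = 9205/525 = 17.53 MPa, tensile.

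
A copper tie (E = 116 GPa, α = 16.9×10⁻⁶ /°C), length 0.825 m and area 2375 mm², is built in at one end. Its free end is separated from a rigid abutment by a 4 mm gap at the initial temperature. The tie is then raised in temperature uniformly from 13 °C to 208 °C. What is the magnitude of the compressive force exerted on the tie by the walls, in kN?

P ≈ 0 kN

Unrestrained expansion: δ_free = αΔT L = 16.9×10⁻⁶ × 195 × 825 = 2.719 mm.
This is smaller than the 4 mm clearance, so the tie expands freely without reaching the stop — the stress is zero.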